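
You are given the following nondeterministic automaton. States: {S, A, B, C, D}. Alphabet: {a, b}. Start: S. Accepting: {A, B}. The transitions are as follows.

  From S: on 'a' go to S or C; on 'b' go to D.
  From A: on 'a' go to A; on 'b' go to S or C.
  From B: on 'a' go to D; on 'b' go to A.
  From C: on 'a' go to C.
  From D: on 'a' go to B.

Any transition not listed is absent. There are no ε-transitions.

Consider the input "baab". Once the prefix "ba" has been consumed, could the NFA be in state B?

Yes

Start in {S}.
Read 'b': {S} → {D}.
Read 'a': {D} → {B}.
State B is in {B}.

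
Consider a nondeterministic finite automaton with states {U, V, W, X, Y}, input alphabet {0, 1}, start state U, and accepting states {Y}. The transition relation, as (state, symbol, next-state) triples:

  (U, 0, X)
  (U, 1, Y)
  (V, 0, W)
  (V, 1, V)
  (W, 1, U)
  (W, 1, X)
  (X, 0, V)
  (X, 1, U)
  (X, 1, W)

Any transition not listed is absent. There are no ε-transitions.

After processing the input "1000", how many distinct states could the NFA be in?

Start in {U}.
Read '1': U→{Y}; now {Y}.
Read '0': Y→∅; now ∅.
The set is empty and remains empty for the remaining 2 symbols.
That set has 0 states.

0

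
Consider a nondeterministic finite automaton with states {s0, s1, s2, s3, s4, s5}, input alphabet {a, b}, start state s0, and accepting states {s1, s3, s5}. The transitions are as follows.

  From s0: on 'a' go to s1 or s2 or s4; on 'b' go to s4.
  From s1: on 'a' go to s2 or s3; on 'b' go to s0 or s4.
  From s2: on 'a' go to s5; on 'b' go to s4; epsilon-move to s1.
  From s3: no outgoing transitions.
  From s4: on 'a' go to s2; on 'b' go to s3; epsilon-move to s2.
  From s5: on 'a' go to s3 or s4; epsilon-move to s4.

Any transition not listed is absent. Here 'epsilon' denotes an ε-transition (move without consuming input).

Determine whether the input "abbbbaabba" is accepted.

Start in {s0}.
Read 'a': {s0} → {s1, s2, s4}.
Read 'b': {s1, s2, s4} → {s0, s1, s2, s3, s4}.
Read 'b': {s0, s1, s2, s3, s4} → {s0, s1, s2, s3, s4}.
Read 'b': {s0, s1, s2, s3, s4} → {s0, s1, s2, s3, s4}.
Read 'b': {s0, s1, s2, s3, s4} → {s0, s1, s2, s3, s4}.
Read 'a': {s0, s1, s2, s3, s4} → {s1, s2, s3, s4, s5}.
Read 'a': {s1, s2, s3, s4, s5} → {s1, s2, s3, s4, s5}.
Read 'b': {s1, s2, s3, s4, s5} → {s0, s1, s2, s3, s4}.
Read 'b': {s0, s1, s2, s3, s4} → {s0, s1, s2, s3, s4}.
Read 'a': {s0, s1, s2, s3, s4} → {s1, s2, s3, s4, s5}.
The final set {s1, s2, s3, s4, s5} contains the accepting states s1, s3, s5.

Yes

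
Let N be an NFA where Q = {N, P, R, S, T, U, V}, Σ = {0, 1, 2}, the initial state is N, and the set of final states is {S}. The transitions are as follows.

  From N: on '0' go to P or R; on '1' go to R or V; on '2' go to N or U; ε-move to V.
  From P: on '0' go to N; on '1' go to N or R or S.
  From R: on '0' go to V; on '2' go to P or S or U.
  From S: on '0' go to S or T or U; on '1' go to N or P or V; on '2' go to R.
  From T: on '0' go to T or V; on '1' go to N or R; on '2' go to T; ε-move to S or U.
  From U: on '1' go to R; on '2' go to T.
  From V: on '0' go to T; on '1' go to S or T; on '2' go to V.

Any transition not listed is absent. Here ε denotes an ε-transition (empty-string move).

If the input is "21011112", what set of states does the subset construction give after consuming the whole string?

Start: ε-closure({N}) = {N, V}.
Read '2': N→{N, U}, V→{V}; now {N, U, V}.
Read '1': N→{R, V}, U→{R}, V→{S, T}; union {R, S, T, V}; ε-closure = {R, S, T, U, V}.
Read '0': R→{V}, S→{S, T, U}, T→{T, V}, U→∅, V→{T}; now {S, T, U, V}.
Read '1': S→{N, P, V}, T→{N, R}, U→{R}, V→{S, T}; union {N, P, R, S, T, V}; ε-closure = {N, P, R, S, T, U, V}.
Read '1': N→{R, V}, P→{N, R, S}, R→∅, S→{N, P, V}, T→{N, R}, U→{R}, V→{S, T}; union {N, P, R, S, T, V}; ε-closure = {N, P, R, S, T, U, V}.
Read '1': N→{R, V}, P→{N, R, S}, R→∅, S→{N, P, V}, T→{N, R}, U→{R}, V→{S, T}; union {N, P, R, S, T, V}; ε-closure = {N, P, R, S, T, U, V}.
Read '1': N→{R, V}, P→{N, R, S}, R→∅, S→{N, P, V}, T→{N, R}, U→{R}, V→{S, T}; union {N, P, R, S, T, V}; ε-closure = {N, P, R, S, T, U, V}.
Read '2': N→{N, U}, P→∅, R→{P, S, U}, S→{R}, T→{T}, U→{T}, V→{V}; now {N, P, R, S, T, U, V}.

{N, P, R, S, T, U, V}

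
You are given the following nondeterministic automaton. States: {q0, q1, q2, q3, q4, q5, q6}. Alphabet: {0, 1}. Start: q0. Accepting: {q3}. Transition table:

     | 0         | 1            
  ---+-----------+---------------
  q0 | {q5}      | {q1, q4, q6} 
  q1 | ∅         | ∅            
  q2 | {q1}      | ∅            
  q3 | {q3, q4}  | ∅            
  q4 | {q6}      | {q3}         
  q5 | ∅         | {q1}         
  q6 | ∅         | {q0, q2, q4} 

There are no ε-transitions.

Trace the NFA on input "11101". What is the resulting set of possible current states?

Start in {q0}.
Read '1': q0→{q1, q4, q6}; now {q1, q4, q6}.
Read '1': q1→∅, q4→{q3}, q6→{q0, q2, q4}; now {q0, q2, q3, q4}.
Read '1': q0→{q1, q4, q6}, q2→∅, q3→∅, q4→{q3}; now {q1, q3, q4, q6}.
Read '0': q1→∅, q3→{q3, q4}, q4→{q6}, q6→∅; now {q3, q4, q6}.
Read '1': q3→∅, q4→{q3}, q6→{q0, q2, q4}; now {q0, q2, q3, q4}.

{q0, q2, q3, q4}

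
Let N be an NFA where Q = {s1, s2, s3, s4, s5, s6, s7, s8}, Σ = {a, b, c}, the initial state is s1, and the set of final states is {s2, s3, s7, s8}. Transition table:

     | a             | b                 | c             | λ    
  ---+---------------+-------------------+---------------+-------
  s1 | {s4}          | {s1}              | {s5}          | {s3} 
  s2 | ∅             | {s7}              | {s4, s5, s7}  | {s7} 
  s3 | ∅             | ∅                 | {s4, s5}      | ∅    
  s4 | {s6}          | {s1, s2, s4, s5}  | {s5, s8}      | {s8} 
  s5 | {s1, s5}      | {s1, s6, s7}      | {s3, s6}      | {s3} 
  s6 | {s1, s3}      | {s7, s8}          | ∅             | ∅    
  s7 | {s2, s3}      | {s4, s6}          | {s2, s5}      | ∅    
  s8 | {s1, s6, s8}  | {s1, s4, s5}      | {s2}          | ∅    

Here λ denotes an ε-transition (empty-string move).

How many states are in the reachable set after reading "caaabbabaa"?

Start: ε-closure({s1}) = {s1, s3}.
Read 'c': {s1, s3} → {s3, s4, s5, s8}.
Read 'a': {s3, s4, s5, s8} → {s1, s3, s5, s6, s8}.
Read 'a': {s1, s3, s5, s6, s8} → {s1, s3, s4, s5, s6, s8}.
Read 'a': {s1, s3, s4, s5, s6, s8} → {s1, s3, s4, s5, s6, s8}.
Read 'b': {s1, s3, s4, s5, s6, s8} → {s1, s2, s3, s4, s5, s6, s7, s8}.
Read 'b': {s1, s2, s3, s4, s5, s6, s7, s8} → {s1, s2, s3, s4, s5, s6, s7, s8}.
Read 'a': {s1, s2, s3, s4, s5, s6, s7, s8} → {s1, s2, s3, s4, s5, s6, s7, s8}.
Read 'b': {s1, s2, s3, s4, s5, s6, s7, s8} → {s1, s2, s3, s4, s5, s6, s7, s8}.
Read 'a': {s1, s2, s3, s4, s5, s6, s7, s8} → {s1, s2, s3, s4, s5, s6, s7, s8}.
Read 'a': {s1, s2, s3, s4, s5, s6, s7, s8} → {s1, s2, s3, s4, s5, s6, s7, s8}.
That set has 8 states.

8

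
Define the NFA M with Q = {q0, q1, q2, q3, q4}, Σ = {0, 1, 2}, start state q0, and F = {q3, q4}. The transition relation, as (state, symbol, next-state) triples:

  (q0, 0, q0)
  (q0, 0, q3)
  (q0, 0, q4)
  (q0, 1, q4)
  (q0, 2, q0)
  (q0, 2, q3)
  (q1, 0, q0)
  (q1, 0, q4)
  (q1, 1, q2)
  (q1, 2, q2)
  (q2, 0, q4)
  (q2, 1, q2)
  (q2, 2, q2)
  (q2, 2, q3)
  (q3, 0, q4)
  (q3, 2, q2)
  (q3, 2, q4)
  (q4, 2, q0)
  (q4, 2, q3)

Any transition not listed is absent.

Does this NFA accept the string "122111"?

No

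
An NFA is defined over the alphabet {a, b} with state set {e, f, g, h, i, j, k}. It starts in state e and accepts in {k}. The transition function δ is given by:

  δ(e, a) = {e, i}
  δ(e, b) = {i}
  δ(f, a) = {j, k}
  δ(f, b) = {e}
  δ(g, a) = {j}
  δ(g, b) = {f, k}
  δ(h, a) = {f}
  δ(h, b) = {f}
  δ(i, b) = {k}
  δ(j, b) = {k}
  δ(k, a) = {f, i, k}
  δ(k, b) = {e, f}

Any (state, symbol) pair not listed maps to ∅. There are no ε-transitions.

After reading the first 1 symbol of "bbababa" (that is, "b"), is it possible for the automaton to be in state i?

Start in {e}.
Read 'b': e→{i}; now {i}.
State i is in {i}.

Yes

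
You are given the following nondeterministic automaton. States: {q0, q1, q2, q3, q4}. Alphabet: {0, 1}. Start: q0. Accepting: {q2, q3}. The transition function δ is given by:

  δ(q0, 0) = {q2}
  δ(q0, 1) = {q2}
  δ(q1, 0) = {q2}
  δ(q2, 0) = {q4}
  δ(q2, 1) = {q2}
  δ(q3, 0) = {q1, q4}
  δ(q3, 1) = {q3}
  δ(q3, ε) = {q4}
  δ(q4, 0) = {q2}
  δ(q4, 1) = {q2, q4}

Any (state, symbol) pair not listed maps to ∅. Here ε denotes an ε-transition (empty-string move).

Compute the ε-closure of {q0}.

Begin with {q0}.
No ε-moves leave this set, so the closure equals the set itself.

{q0}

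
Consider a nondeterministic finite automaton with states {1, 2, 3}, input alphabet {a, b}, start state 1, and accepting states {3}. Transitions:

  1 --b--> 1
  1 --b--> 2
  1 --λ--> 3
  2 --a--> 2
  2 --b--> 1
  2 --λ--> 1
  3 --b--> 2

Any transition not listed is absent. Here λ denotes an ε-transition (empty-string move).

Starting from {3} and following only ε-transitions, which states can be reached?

{3}

Begin with {3}.
No ε-moves leave this set, so the closure equals the set itself.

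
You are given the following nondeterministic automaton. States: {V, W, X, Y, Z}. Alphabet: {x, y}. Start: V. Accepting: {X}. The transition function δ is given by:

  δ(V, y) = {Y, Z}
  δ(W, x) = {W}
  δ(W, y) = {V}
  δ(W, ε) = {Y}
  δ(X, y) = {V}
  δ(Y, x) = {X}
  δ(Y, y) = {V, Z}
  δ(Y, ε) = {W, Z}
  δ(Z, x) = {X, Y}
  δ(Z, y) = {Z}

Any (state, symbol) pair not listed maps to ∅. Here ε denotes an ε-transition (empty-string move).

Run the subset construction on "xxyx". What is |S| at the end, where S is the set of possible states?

0

Start in {V}.
Read 'x': {V} → ∅.
The set is empty and remains empty for the remaining 3 symbols.
That set has 0 states.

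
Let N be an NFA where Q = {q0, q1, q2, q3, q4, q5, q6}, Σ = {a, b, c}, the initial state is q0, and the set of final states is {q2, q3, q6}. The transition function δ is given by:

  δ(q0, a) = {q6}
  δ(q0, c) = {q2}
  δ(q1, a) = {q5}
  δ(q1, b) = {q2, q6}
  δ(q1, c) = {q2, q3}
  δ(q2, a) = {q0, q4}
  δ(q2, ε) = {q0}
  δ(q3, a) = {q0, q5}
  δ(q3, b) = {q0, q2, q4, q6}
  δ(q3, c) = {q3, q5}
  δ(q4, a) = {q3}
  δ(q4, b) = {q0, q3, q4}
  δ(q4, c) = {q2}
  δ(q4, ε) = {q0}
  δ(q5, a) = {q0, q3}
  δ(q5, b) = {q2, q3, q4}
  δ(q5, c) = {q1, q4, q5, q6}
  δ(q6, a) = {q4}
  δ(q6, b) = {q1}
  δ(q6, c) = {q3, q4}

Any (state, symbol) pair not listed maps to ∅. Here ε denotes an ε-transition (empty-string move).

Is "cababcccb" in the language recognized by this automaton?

Yes

Start in {q0}.
Read 'c': {q0} → {q0, q2}.
Read 'a': {q0, q2} → {q0, q4, q6}.
Read 'b': {q0, q4, q6} → {q0, q1, q3, q4}.
Read 'a': {q0, q1, q3, q4} → {q0, q3, q5, q6}.
Read 'b': {q0, q3, q5, q6} → {q0, q1, q2, q3, q4, q6}.
Read 'c': {q0, q1, q2, q3, q4, q6} → {q0, q2, q3, q4, q5}.
Read 'c': {q0, q2, q3, q4, q5} → {q0, q1, q2, q3, q4, q5, q6}.
Read 'c': {q0, q1, q2, q3, q4, q5, q6} → {q0, q1, q2, q3, q4, q5, q6}.
Read 'b': {q0, q1, q2, q3, q4, q5, q6} → {q0, q1, q2, q3, q4, q6}.
The final set {q0, q1, q2, q3, q4, q6} contains the accepting states q2, q3, q6.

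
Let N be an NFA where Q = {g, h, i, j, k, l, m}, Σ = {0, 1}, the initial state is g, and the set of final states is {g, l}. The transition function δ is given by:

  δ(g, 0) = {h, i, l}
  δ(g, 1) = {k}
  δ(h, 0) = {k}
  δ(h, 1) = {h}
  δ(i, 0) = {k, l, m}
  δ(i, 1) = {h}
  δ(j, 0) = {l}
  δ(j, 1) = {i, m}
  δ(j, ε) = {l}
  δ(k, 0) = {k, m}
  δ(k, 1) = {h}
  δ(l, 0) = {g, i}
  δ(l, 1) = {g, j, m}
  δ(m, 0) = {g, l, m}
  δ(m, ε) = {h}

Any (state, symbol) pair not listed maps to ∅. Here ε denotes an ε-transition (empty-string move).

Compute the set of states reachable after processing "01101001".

{g, h, j, k, l, m}

Start in {g}.
Read '0': g→{h, i, l}; now {h, i, l}.
Read '1': h→{h}, i→{h}, l→{g, j, m}; union {g, h, j, m}; ε-closure = {g, h, j, l, m}.
Read '1': g→{k}, h→{h}, j→{i, m}, l→{g, j, m}, m→∅; union {g, h, i, j, k, m}; ε-closure = {g, h, i, j, k, l, m}.
Read '0': g→{h, i, l}, h→{k}, i→{k, l, m}, j→{l}, k→{k, m}, l→{g, i}, m→{g, l, m}; now {g, h, i, k, l, m}.
Read '1': g→{k}, h→{h}, i→{h}, k→{h}, l→{g, j, m}, m→∅; union {g, h, j, k, m}; ε-closure = {g, h, j, k, l, m}.
Read '0': g→{h, i, l}, h→{k}, j→{l}, k→{k, m}, l→{g, i}, m→{g, l, m}; now {g, h, i, k, l, m}.
Read '0': g→{h, i, l}, h→{k}, i→{k, l, m}, k→{k, m}, l→{g, i}, m→{g, l, m}; now {g, h, i, k, l, m}.
Read '1': g→{k}, h→{h}, i→{h}, k→{h}, l→{g, j, m}, m→∅; union {g, h, j, k, m}; ε-closure = {g, h, j, k, l, m}.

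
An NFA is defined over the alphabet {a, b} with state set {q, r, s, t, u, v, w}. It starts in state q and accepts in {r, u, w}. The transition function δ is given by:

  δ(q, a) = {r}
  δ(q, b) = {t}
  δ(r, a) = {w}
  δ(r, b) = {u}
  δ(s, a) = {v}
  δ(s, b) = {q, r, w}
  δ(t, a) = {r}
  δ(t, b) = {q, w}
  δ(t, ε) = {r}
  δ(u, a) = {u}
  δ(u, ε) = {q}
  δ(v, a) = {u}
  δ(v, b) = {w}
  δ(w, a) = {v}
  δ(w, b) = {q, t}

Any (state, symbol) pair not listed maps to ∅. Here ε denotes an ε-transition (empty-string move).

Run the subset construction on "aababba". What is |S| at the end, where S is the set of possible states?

5

Start in {q}.
Read 'a': q→{r}; now {r}.
Read 'a': r→{w}; now {w}.
Read 'b': w→{q, t}; union {q, t}; ε-closure = {q, r, t}.
Read 'a': q→{r}, r→{w}, t→{r}; now {r, w}.
Read 'b': r→{u}, w→{q, t}; union {q, t, u}; ε-closure = {q, r, t, u}.
Read 'b': q→{t}, r→{u}, t→{q, w}, u→∅; union {q, t, u, w}; ε-closure = {q, r, t, u, w}.
Read 'a': q→{r}, r→{w}, t→{r}, u→{u}, w→{v}; union {r, u, v, w}; ε-closure = {q, r, u, v, w}.
That set has 5 states.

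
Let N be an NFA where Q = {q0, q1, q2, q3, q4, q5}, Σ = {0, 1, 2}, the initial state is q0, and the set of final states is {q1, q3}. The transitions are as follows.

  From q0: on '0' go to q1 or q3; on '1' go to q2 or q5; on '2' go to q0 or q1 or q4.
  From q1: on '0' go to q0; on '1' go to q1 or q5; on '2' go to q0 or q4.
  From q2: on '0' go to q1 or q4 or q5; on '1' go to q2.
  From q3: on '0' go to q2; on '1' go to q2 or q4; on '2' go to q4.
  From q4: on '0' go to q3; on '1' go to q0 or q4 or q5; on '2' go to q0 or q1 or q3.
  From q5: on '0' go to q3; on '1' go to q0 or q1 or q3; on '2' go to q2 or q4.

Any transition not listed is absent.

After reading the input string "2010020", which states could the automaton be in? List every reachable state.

Start in {q0}.
Read '2': {q0} → {q0, q1, q4}.
Read '0': {q0, q1, q4} → {q0, q1, q3}.
Read '1': {q0, q1, q3} → {q1, q2, q4, q5}.
Read '0': {q1, q2, q4, q5} → {q0, q1, q3, q4, q5}.
Read '0': {q0, q1, q3, q4, q5} → {q0, q1, q2, q3}.
Read '2': {q0, q1, q2, q3} → {q0, q1, q4}.
Read '0': {q0, q1, q4} → {q0, q1, q3}.

{q0, q1, q3}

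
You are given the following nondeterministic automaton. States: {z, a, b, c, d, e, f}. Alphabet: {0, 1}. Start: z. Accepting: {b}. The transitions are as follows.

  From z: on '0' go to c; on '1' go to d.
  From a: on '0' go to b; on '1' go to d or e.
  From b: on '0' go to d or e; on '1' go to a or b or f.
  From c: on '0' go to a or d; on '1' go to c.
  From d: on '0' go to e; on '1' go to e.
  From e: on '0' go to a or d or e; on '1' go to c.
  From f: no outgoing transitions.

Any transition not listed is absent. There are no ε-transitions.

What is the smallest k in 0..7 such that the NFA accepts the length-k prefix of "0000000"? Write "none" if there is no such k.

Start in {z}.
Read '0': z→{c}; now {c}.
Read '0': c→{a, d}; now {a, d}.
Read '0': a→{b}, d→{e}; now {b, e}.
None of the earlier sets intersect F, but {b, e} does.

3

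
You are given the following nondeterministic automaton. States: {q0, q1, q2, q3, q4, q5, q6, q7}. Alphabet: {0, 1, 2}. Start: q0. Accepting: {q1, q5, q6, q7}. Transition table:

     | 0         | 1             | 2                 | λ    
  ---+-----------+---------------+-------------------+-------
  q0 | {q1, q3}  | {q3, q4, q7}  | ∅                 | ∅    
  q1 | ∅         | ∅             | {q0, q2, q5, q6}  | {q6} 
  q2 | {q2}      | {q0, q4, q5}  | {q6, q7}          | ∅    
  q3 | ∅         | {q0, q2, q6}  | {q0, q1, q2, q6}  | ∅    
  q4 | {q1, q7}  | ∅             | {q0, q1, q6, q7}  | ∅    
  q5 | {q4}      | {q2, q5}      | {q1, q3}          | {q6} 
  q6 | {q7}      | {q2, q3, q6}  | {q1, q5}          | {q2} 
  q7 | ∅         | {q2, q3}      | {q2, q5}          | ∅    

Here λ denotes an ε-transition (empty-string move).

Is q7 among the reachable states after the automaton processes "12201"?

No

Start in {q0}.
Read '1': {q0} → {q3, q4, q7}.
Read '2': {q3, q4, q7} → {q0, q1, q2, q5, q6, q7}.
Read '2': {q0, q1, q2, q5, q6, q7} → {q0, q1, q2, q3, q5, q6, q7}.
Read '0': {q0, q1, q2, q3, q5, q6, q7} → {q1, q2, q3, q4, q6, q7}.
Read '1': {q1, q2, q3, q4, q6, q7} → {q0, q2, q3, q4, q5, q6}.
State q7 is not in {q0, q2, q3, q4, q5, q6}.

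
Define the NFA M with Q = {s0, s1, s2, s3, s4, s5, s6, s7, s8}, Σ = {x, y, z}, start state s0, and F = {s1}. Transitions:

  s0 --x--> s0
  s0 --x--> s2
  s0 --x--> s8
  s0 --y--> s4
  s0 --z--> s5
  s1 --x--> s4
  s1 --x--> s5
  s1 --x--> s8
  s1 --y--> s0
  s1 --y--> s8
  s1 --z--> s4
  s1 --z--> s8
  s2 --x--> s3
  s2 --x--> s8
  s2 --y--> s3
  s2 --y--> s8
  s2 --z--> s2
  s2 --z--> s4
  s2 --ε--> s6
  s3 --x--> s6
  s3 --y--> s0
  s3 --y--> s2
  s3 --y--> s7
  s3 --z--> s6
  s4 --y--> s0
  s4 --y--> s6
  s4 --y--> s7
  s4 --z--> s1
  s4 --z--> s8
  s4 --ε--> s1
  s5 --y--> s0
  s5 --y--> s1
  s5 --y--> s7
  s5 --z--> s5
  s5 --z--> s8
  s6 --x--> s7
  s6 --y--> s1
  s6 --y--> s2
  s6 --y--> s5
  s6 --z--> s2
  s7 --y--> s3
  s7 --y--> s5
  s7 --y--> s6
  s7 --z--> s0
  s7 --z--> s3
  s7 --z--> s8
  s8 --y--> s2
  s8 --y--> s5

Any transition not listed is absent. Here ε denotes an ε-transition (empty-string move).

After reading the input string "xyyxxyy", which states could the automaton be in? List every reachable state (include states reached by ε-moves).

{s0, s1, s2, s3, s4, s5, s6, s7, s8}

Start in {s0}.
Read 'x': {s0} → {s0, s2, s6, s8}.
Read 'y': {s0, s2, s6, s8} → {s1, s2, s3, s4, s5, s6, s8}.
Read 'y': {s1, s2, s3, s4, s5, s6, s8} → {s0, s1, s2, s3, s5, s6, s7, s8}.
Read 'x': {s0, s1, s2, s3, s5, s6, s7, s8} → {s0, s1, s2, s3, s4, s5, s6, s7, s8}.
Read 'x': {s0, s1, s2, s3, s4, s5, s6, s7, s8} → {s0, s1, s2, s3, s4, s5, s6, s7, s8}.
Read 'y': {s0, s1, s2, s3, s4, s5, s6, s7, s8} → {s0, s1, s2, s3, s4, s5, s6, s7, s8}.
Read 'y': {s0, s1, s2, s3, s4, s5, s6, s7, s8} → {s0, s1, s2, s3, s4, s5, s6, s7, s8}.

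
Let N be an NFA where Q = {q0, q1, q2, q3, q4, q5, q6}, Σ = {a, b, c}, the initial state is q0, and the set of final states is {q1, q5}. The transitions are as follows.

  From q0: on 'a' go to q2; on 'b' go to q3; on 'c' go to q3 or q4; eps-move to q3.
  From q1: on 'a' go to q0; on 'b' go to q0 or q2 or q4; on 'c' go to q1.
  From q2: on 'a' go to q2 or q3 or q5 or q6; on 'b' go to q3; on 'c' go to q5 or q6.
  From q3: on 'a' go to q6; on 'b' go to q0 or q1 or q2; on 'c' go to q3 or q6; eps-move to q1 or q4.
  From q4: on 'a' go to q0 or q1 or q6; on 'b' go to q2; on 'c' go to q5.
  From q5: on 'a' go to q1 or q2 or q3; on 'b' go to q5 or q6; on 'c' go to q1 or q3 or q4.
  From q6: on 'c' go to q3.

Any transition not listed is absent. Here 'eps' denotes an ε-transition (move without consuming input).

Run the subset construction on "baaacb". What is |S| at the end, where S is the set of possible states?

7

Start: ε-closure({q0}) = {q0, q1, q3, q4}.
Read 'b': {q0, q1, q3, q4} → {q0, q1, q2, q3, q4}.
Read 'a': {q0, q1, q2, q3, q4} → {q0, q1, q2, q3, q4, q5, q6}.
Read 'a': {q0, q1, q2, q3, q4, q5, q6} → {q0, q1, q2, q3, q4, q5, q6}.
Read 'a': {q0, q1, q2, q3, q4, q5, q6} → {q0, q1, q2, q3, q4, q5, q6}.
Read 'c': {q0, q1, q2, q3, q4, q5, q6} → {q1, q3, q4, q5, q6}.
Read 'b': {q1, q3, q4, q5, q6} → {q0, q1, q2, q3, q4, q5, q6}.
That set has 7 states.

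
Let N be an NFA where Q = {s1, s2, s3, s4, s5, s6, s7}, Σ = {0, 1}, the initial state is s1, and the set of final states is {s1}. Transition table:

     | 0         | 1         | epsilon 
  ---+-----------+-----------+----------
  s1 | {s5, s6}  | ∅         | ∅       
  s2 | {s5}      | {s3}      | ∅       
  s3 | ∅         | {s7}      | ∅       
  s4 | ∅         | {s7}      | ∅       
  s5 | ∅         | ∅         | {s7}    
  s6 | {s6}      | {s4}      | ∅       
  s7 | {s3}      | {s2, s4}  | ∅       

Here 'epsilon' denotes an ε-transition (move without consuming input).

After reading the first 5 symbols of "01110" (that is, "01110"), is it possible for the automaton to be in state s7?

Start in {s1}.
Read '0': {s1} → {s5, s6, s7}.
Read '1': {s5, s6, s7} → {s2, s4}.
Read '1': {s2, s4} → {s3, s7}.
Read '1': {s3, s7} → {s2, s4, s7}.
Read '0': {s2, s4, s7} → {s3, s5, s7}.
State s7 is in {s3, s5, s7}.

Yes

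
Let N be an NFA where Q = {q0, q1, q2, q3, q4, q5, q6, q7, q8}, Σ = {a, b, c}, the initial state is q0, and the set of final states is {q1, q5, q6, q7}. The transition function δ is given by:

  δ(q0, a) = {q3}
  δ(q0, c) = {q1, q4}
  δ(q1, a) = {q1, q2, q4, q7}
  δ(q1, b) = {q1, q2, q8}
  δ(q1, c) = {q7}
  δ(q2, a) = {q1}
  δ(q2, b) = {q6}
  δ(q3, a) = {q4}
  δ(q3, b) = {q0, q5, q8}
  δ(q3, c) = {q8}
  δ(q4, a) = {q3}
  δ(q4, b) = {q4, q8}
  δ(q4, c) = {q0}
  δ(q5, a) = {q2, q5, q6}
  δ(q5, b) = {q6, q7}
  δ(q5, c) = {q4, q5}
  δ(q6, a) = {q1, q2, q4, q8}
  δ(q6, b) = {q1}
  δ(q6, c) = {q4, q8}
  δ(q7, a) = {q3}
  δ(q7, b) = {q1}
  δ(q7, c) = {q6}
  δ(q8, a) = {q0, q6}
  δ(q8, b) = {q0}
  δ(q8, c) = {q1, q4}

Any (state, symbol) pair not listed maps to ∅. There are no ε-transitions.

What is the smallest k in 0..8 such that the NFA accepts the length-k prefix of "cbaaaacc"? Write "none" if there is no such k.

1

Start in {q0}.
Read 'c': {q0} → {q1, q4}.
None of the earlier sets intersect F, but {q1, q4} does.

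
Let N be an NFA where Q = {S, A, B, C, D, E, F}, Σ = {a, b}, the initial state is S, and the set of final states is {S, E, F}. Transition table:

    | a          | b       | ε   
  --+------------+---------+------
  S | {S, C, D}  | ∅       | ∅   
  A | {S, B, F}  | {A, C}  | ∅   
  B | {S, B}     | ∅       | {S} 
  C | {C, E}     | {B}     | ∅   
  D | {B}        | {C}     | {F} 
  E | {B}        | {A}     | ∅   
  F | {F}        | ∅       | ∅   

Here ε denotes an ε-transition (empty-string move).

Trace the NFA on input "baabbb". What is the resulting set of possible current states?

∅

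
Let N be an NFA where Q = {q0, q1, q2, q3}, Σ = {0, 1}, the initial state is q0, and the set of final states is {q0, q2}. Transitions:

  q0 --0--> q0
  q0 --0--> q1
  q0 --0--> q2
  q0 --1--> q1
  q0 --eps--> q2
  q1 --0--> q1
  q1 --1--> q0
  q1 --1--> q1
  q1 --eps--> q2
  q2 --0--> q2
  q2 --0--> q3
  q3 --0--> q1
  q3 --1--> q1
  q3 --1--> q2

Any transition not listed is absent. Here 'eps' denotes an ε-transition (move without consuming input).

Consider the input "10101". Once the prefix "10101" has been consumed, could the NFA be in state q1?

Yes

Start: ε-closure({q0}) = {q0, q2}.
Read '1': q0→{q1}, q2→∅; union {q1}; ε-closure = {q1, q2}.
Read '0': q1→{q1}, q2→{q2, q3}; now {q1, q2, q3}.
Read '1': q1→{q0, q1}, q2→∅, q3→{q1, q2}; now {q0, q1, q2}.
Read '0': q0→{q0, q1, q2}, q1→{q1}, q2→{q2, q3}; now {q0, q1, q2, q3}.
Read '1': q0→{q1}, q1→{q0, q1}, q2→∅, q3→{q1, q2}; now {q0, q1, q2}.
State q1 is in {q0, q1, q2}.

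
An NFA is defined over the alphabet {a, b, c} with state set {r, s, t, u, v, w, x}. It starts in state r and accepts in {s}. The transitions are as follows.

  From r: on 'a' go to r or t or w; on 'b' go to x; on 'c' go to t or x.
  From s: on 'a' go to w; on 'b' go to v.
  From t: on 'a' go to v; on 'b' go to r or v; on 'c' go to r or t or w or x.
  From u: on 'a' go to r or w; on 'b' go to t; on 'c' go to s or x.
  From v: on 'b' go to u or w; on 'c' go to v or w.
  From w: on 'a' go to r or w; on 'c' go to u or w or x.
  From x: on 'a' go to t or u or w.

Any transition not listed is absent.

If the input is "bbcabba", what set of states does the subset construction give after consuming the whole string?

Start in {r}.
Read 'b': {r} → {x}.
Read 'b': {x} → ∅.
The set is empty and remains empty for the remaining 5 symbols.

∅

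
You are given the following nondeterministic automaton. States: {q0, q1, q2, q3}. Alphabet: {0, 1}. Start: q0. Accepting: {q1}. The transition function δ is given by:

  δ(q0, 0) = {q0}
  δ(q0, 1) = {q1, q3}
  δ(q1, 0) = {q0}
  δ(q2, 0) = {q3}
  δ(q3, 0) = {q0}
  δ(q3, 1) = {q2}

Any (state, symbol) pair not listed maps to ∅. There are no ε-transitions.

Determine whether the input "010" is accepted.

No

Start in {q0}.
Read '0': {q0} → {q0}.
Read '1': {q0} → {q1, q3}.
Read '0': {q1, q3} → {q0}.
The final set {q0} contains no accepting state.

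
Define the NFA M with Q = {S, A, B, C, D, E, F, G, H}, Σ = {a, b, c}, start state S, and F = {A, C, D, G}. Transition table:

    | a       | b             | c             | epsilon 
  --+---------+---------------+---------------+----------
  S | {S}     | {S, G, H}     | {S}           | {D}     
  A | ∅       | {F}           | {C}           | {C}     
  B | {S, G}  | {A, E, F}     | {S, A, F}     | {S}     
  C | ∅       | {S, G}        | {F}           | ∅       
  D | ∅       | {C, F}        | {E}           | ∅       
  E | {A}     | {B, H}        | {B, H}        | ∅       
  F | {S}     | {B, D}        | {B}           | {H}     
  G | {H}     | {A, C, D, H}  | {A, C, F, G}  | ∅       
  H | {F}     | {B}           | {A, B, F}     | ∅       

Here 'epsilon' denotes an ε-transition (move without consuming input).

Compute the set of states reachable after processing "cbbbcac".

{S, A, B, C, D, E, F, G, H}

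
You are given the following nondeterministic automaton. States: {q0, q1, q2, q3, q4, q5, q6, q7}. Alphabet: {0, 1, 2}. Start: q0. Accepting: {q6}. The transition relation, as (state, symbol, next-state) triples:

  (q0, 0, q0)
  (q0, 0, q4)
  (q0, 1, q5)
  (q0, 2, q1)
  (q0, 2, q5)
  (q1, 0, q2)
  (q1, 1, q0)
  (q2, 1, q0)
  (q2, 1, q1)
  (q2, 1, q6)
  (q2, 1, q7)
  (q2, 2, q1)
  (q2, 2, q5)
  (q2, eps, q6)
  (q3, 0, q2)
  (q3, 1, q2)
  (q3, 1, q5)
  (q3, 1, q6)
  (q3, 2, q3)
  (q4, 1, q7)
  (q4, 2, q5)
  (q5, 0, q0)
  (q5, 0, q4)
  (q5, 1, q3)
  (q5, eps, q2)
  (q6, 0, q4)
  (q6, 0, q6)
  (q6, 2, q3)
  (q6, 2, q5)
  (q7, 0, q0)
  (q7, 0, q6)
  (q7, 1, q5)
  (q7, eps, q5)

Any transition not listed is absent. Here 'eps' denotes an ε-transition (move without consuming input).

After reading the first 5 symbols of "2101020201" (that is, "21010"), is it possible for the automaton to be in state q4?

Yes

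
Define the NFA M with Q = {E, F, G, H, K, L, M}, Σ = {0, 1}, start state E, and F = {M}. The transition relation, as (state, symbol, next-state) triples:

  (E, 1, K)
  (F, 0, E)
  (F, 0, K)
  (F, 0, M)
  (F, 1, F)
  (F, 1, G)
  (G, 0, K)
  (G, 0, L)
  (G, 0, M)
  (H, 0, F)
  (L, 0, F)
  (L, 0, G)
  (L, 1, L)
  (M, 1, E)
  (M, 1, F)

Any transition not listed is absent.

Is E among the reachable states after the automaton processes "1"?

No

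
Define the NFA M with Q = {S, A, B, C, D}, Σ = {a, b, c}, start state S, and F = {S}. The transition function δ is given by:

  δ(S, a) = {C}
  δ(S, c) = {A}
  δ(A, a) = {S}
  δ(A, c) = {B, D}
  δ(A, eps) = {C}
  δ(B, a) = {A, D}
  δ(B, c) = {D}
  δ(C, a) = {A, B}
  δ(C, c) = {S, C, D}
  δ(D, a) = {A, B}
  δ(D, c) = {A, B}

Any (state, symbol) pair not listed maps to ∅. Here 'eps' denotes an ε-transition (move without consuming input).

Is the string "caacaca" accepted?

Yes

Start in {S}.
Read 'c': S→{A}; union {A}; ε-closure = {A, C}.
Read 'a': A→{S}, C→{A, B}; union {S, A, B}; ε-closure = {S, A, B, C}.
Read 'a': S→{C}, A→{S}, B→{A, D}, C→{A, B}; now {S, A, B, C, D}.
Read 'c': S→{A}, A→{B, D}, B→{D}, C→{S, C, D}, D→{A, B}; now {S, A, B, C, D}.
Read 'a': S→{C}, A→{S}, B→{A, D}, C→{A, B}, D→{A, B}; now {S, A, B, C, D}.
Read 'c': S→{A}, A→{B, D}, B→{D}, C→{S, C, D}, D→{A, B}; now {S, A, B, C, D}.
Read 'a': S→{C}, A→{S}, B→{A, D}, C→{A, B}, D→{A, B}; now {S, A, B, C, D}.
The final set {S, A, B, C, D} contains the accepting state S.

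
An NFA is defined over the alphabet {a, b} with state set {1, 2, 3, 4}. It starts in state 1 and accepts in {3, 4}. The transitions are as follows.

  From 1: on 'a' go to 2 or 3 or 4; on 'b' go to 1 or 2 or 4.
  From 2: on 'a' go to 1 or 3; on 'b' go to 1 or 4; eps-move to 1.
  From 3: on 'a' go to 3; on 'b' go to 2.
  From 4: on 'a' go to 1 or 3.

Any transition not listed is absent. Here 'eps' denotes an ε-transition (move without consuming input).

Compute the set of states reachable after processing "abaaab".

{1, 2, 4}

Start in {1}.
Read 'a': 1→{2, 3, 4}; union {2, 3, 4}; ε-closure = {1, 2, 3, 4}.
Read 'b': 1→{1, 2, 4}, 2→{1, 4}, 3→{2}, 4→∅; now {1, 2, 4}.
Read 'a': 1→{2, 3, 4}, 2→{1, 3}, 4→{1, 3}; now {1, 2, 3, 4}.
Read 'a': 1→{2, 3, 4}, 2→{1, 3}, 3→{3}, 4→{1, 3}; now {1, 2, 3, 4}.
Read 'a': 1→{2, 3, 4}, 2→{1, 3}, 3→{3}, 4→{1, 3}; now {1, 2, 3, 4}.
Read 'b': 1→{1, 2, 4}, 2→{1, 4}, 3→{2}, 4→∅; now {1, 2, 4}.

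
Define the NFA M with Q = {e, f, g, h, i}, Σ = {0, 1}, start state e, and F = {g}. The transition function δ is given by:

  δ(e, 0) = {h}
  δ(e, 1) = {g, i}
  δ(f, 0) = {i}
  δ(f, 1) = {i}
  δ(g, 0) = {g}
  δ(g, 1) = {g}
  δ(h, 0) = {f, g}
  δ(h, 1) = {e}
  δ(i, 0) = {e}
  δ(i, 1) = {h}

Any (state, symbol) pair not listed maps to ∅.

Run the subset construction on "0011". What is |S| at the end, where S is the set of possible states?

2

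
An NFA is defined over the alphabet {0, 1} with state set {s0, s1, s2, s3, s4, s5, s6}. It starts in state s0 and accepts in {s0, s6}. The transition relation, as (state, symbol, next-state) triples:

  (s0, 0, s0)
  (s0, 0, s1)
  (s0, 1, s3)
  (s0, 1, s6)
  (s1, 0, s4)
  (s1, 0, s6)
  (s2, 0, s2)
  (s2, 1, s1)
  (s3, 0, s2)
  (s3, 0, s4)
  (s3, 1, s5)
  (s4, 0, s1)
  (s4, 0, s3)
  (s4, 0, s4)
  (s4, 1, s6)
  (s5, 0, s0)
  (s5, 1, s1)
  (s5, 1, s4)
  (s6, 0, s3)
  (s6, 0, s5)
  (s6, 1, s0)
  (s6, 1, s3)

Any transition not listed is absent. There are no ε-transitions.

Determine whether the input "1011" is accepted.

Start in {s0}.
Read '1': {s0} → {s3, s6}.
Read '0': {s3, s6} → {s2, s3, s4, s5}.
Read '1': {s2, s3, s4, s5} → {s1, s4, s5, s6}.
Read '1': {s1, s4, s5, s6} → {s0, s1, s3, s4, s6}.
The final set {s0, s1, s3, s4, s6} contains the accepting states s0, s6.

Yes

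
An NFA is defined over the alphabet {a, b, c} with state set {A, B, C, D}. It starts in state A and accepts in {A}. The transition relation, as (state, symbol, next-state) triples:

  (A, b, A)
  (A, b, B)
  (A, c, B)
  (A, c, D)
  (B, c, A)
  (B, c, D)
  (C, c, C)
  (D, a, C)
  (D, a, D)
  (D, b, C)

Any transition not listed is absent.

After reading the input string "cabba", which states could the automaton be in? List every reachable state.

∅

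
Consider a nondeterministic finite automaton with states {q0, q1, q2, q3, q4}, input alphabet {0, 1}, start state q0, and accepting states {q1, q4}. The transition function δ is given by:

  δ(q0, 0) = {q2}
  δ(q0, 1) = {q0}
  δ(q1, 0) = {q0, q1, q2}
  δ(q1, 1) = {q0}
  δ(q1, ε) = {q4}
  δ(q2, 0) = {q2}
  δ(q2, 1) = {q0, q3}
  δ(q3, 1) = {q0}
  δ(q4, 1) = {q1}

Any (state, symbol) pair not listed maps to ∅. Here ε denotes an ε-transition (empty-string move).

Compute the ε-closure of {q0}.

Begin with {q0}.
No ε-moves leave this set, so the closure equals the set itself.

{q0}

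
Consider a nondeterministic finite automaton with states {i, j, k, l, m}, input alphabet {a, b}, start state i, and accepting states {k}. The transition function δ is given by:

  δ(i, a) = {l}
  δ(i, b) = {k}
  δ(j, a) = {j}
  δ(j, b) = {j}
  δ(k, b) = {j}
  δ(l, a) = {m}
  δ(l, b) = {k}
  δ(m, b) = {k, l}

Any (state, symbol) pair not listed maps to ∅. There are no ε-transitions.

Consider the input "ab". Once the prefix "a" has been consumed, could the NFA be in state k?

No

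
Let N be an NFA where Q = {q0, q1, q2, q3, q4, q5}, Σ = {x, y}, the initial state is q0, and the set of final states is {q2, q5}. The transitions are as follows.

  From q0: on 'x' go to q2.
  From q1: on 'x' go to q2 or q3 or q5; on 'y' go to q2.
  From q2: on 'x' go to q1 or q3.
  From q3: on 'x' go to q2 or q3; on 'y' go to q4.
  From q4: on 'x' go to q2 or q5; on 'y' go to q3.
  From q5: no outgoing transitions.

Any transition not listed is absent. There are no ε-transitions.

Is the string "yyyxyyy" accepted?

No

Start in {q0}.
Read 'y': {q0} → ∅.
The set is empty and remains empty for the remaining 6 symbols.
The final set ∅ contains no accepting state.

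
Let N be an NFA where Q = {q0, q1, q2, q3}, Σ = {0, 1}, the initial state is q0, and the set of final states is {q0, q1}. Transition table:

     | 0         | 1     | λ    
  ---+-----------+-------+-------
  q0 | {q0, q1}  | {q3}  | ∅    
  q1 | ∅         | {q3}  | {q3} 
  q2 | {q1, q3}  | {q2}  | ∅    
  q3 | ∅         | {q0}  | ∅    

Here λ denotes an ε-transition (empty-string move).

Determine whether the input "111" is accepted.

Start in {q0}.
Read '1': {q0} → {q3}.
Read '1': {q3} → {q0}.
Read '1': {q0} → {q3}.
The final set {q3} contains no accepting state.

No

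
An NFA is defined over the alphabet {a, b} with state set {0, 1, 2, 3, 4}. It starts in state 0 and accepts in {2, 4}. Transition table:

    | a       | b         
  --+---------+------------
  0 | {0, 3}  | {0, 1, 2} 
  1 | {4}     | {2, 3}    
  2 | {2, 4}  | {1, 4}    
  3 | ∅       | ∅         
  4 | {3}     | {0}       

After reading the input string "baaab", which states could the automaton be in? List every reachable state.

{0, 1, 2, 4}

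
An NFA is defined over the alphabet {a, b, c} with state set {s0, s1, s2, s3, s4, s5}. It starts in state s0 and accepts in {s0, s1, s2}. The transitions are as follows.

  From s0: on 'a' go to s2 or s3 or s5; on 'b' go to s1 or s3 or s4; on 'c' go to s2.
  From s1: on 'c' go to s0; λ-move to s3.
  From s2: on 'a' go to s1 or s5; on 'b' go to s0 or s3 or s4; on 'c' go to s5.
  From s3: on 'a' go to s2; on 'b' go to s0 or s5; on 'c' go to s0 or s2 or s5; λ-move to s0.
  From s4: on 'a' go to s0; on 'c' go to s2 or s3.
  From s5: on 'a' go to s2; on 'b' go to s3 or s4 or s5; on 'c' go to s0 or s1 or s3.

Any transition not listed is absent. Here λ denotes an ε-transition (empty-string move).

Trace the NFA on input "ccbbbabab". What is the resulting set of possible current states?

Start in {s0}.
Read 'c': {s0} → {s2}.
Read 'c': {s2} → {s5}.
Read 'b': {s5} → {s0, s3, s4, s5}.
Read 'b': {s0, s3, s4, s5} → {s0, s1, s3, s4, s5}.
Read 'b': {s0, s1, s3, s4, s5} → {s0, s1, s3, s4, s5}.
Read 'a': {s0, s1, s3, s4, s5} → {s0, s2, s3, s5}.
Read 'b': {s0, s2, s3, s5} → {s0, s1, s3, s4, s5}.
Read 'a': {s0, s1, s3, s4, s5} → {s0, s2, s3, s5}.
Read 'b': {s0, s2, s3, s5} → {s0, s1, s3, s4, s5}.

{s0, s1, s3, s4, s5}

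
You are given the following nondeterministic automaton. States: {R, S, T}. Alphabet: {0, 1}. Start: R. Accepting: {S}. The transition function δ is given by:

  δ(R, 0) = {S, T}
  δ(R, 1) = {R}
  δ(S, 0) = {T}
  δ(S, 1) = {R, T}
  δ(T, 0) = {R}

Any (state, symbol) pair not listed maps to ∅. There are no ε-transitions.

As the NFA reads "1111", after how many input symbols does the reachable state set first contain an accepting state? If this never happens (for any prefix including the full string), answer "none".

none

Start in {R}.
Read '1': {R} → {R}.
Read '1': {R} → {R}.
Read '1': {R} → {R}.
Read '1': {R} → {R}.
No reachable set along the way intersects F.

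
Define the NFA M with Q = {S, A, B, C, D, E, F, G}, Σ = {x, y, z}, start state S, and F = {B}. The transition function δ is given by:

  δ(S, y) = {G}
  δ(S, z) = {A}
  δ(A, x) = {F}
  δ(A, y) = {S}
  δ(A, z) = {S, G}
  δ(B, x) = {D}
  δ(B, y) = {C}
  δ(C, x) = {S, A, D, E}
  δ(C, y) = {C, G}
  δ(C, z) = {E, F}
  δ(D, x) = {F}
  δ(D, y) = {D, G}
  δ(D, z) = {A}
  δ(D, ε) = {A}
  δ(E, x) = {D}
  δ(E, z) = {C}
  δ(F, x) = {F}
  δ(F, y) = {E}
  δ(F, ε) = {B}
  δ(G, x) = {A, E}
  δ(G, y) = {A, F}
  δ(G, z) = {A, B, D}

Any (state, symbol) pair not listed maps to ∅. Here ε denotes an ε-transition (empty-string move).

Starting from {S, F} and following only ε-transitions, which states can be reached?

Begin with {S, F}.
ε-move F → B; add B.

{S, B, F}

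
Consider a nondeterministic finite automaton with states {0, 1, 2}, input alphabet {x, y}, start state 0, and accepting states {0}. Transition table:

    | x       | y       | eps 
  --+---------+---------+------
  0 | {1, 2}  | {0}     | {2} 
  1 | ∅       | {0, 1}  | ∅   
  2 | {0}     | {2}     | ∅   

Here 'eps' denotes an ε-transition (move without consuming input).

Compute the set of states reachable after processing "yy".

Start: ε-closure({0}) = {0, 2}.
Read 'y': {0, 2} → {0, 2}.
Read 'y': {0, 2} → {0, 2}.

{0, 2}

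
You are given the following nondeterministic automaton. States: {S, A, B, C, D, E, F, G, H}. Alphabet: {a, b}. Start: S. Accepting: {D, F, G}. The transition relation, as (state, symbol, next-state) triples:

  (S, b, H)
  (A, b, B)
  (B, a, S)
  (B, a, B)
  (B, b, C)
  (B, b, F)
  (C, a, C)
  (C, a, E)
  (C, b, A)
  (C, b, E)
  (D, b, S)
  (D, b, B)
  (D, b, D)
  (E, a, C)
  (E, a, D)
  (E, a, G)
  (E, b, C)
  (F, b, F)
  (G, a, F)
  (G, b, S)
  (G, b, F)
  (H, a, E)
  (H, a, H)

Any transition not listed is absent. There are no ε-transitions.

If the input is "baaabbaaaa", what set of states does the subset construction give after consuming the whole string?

Start in {S}.
Read 'b': {S} → {H}.
Read 'a': {H} → {E, H}.
Read 'a': {E, H} → {C, D, E, G, H}.
Read 'a': {C, D, E, G, H} → {C, D, E, F, G, H}.
Read 'b': {C, D, E, F, G, H} → {S, A, B, C, D, E, F}.
Read 'b': {S, A, B, C, D, E, F} → {S, A, B, C, D, E, F, H}.
Read 'a': {S, A, B, C, D, E, F, H} → {S, B, C, D, E, G, H}.
Read 'a': {S, B, C, D, E, G, H} → {S, B, C, D, E, F, G, H}.
Read 'a': {S, B, C, D, E, F, G, H} → {S, B, C, D, E, F, G, H}.
Read 'a': {S, B, C, D, E, F, G, H} → {S, B, C, D, E, F, G, H}.

{S, B, C, D, E, F, G, H}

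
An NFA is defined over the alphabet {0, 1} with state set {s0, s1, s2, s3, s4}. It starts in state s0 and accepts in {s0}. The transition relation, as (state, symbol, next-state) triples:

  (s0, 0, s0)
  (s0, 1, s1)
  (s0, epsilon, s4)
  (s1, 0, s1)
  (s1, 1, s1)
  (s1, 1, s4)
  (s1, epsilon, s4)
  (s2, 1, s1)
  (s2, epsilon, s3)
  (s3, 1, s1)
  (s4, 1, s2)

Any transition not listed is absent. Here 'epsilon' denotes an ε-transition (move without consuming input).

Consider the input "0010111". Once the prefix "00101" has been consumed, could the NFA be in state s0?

No

Start: ε-closure({s0}) = {s0, s4}.
Read '0': s0→{s0}, s4→∅; union {s0}; ε-closure = {s0, s4}.
Read '0': s0→{s0}, s4→∅; union {s0}; ε-closure = {s0, s4}.
Read '1': s0→{s1}, s4→{s2}; union {s1, s2}; ε-closure = {s1, s2, s3, s4}.
Read '0': s1→{s1}, s2→∅, s3→∅, s4→∅; union {s1}; ε-closure = {s1, s4}.
Read '1': s1→{s1, s4}, s4→{s2}; union {s1, s2, s4}; ε-closure = {s1, s2, s3, s4}.
State s0 is not in {s1, s2, s3, s4}.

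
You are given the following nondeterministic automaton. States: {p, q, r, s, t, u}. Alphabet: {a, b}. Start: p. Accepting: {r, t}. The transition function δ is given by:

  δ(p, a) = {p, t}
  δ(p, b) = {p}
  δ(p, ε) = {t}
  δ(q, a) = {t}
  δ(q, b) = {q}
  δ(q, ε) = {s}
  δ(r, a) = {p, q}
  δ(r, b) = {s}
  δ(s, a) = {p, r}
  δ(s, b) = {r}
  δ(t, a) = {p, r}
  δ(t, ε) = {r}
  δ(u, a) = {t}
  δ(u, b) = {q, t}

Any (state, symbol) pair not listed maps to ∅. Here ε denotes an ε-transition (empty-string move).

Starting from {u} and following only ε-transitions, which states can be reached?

Begin with {u}.
No ε-moves leave this set, so the closure equals the set itself.

{u}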